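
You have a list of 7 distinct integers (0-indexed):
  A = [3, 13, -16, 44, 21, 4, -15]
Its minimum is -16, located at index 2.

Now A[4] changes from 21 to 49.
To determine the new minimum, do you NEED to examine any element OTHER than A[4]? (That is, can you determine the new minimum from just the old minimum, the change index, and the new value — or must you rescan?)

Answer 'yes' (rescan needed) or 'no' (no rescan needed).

Old min = -16 at index 2
Change at index 4: 21 -> 49
Index 4 was NOT the min. New min = min(-16, 49). No rescan of other elements needed.
Needs rescan: no

Answer: no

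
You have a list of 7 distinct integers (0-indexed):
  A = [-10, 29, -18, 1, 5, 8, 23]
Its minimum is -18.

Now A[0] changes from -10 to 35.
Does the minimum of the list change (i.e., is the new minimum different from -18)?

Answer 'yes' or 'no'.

Answer: no

Derivation:
Old min = -18
Change: A[0] -10 -> 35
Changed element was NOT the min; min changes only if 35 < -18.
New min = -18; changed? no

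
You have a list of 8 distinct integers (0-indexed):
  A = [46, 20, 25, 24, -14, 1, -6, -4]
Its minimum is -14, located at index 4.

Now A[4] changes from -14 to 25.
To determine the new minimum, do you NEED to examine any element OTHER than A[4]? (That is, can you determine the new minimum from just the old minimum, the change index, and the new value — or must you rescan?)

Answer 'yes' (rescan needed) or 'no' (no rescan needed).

Answer: yes

Derivation:
Old min = -14 at index 4
Change at index 4: -14 -> 25
Index 4 WAS the min and new value 25 > old min -14. Must rescan other elements to find the new min.
Needs rescan: yes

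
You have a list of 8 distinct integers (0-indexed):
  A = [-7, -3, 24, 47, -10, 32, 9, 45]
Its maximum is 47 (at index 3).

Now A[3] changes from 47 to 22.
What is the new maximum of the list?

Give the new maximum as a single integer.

Old max = 47 (at index 3)
Change: A[3] 47 -> 22
Changed element WAS the max -> may need rescan.
  Max of remaining elements: 45
  New max = max(22, 45) = 45

Answer: 45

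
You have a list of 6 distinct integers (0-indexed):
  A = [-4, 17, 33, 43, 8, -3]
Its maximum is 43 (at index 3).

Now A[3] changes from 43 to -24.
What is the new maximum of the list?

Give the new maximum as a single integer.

Old max = 43 (at index 3)
Change: A[3] 43 -> -24
Changed element WAS the max -> may need rescan.
  Max of remaining elements: 33
  New max = max(-24, 33) = 33

Answer: 33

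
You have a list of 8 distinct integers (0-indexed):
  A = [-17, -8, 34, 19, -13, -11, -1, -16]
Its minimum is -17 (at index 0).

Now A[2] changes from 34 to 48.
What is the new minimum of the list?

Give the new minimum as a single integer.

Answer: -17

Derivation:
Old min = -17 (at index 0)
Change: A[2] 34 -> 48
Changed element was NOT the old min.
  New min = min(old_min, new_val) = min(-17, 48) = -17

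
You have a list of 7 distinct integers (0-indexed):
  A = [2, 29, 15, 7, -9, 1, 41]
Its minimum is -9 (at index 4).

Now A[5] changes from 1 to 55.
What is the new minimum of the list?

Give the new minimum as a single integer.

Old min = -9 (at index 4)
Change: A[5] 1 -> 55
Changed element was NOT the old min.
  New min = min(old_min, new_val) = min(-9, 55) = -9

Answer: -9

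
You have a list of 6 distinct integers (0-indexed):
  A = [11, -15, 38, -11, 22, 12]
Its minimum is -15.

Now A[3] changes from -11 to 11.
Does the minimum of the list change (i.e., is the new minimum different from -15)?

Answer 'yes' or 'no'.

Old min = -15
Change: A[3] -11 -> 11
Changed element was NOT the min; min changes only if 11 < -15.
New min = -15; changed? no

Answer: no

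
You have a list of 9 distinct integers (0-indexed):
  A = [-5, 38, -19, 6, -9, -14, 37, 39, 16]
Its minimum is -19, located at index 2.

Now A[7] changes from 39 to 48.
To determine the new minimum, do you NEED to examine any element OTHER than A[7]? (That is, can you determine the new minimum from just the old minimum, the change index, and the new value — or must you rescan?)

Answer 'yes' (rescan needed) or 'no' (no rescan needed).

Old min = -19 at index 2
Change at index 7: 39 -> 48
Index 7 was NOT the min. New min = min(-19, 48). No rescan of other elements needed.
Needs rescan: no

Answer: no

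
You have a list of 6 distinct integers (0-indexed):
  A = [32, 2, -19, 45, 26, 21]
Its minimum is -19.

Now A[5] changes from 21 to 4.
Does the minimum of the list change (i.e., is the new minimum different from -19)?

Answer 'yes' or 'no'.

Answer: no

Derivation:
Old min = -19
Change: A[5] 21 -> 4
Changed element was NOT the min; min changes only if 4 < -19.
New min = -19; changed? no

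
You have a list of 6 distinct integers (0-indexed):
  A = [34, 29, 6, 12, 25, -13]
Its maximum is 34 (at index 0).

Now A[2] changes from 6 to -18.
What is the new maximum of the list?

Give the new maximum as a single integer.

Answer: 34

Derivation:
Old max = 34 (at index 0)
Change: A[2] 6 -> -18
Changed element was NOT the old max.
  New max = max(old_max, new_val) = max(34, -18) = 34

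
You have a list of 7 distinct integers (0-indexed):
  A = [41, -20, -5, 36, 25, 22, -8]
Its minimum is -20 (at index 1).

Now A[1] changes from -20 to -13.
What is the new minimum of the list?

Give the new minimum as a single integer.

Answer: -13

Derivation:
Old min = -20 (at index 1)
Change: A[1] -20 -> -13
Changed element WAS the min. Need to check: is -13 still <= all others?
  Min of remaining elements: -8
  New min = min(-13, -8) = -13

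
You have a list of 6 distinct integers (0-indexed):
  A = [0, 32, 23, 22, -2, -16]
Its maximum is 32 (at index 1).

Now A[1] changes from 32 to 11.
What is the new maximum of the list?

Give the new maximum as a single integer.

Answer: 23

Derivation:
Old max = 32 (at index 1)
Change: A[1] 32 -> 11
Changed element WAS the max -> may need rescan.
  Max of remaining elements: 23
  New max = max(11, 23) = 23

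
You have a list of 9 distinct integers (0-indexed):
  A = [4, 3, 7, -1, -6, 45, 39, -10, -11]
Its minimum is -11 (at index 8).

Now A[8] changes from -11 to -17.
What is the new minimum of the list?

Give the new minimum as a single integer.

Answer: -17

Derivation:
Old min = -11 (at index 8)
Change: A[8] -11 -> -17
Changed element WAS the min. Need to check: is -17 still <= all others?
  Min of remaining elements: -10
  New min = min(-17, -10) = -17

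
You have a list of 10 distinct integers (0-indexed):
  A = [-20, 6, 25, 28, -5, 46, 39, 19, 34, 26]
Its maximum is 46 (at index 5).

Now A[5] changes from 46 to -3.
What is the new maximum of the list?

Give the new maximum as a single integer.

Old max = 46 (at index 5)
Change: A[5] 46 -> -3
Changed element WAS the max -> may need rescan.
  Max of remaining elements: 39
  New max = max(-3, 39) = 39

Answer: 39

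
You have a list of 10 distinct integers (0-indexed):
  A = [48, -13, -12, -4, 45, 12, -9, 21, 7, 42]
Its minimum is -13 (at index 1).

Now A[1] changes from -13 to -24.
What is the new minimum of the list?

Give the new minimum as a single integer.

Answer: -24

Derivation:
Old min = -13 (at index 1)
Change: A[1] -13 -> -24
Changed element WAS the min. Need to check: is -24 still <= all others?
  Min of remaining elements: -12
  New min = min(-24, -12) = -24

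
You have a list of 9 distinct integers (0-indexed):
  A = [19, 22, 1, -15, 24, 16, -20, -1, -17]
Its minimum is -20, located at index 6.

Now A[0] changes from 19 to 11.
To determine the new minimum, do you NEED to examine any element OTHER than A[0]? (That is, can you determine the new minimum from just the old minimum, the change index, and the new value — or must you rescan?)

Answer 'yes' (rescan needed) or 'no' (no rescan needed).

Answer: no

Derivation:
Old min = -20 at index 6
Change at index 0: 19 -> 11
Index 0 was NOT the min. New min = min(-20, 11). No rescan of other elements needed.
Needs rescan: no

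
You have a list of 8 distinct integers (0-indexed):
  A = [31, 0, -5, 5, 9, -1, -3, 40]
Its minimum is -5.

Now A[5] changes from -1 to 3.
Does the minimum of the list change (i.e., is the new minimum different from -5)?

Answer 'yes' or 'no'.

Answer: no

Derivation:
Old min = -5
Change: A[5] -1 -> 3
Changed element was NOT the min; min changes only if 3 < -5.
New min = -5; changed? no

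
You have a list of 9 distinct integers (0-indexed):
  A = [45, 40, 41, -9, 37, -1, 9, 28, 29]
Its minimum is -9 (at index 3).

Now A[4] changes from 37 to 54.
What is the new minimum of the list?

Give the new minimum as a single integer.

Answer: -9

Derivation:
Old min = -9 (at index 3)
Change: A[4] 37 -> 54
Changed element was NOT the old min.
  New min = min(old_min, new_val) = min(-9, 54) = -9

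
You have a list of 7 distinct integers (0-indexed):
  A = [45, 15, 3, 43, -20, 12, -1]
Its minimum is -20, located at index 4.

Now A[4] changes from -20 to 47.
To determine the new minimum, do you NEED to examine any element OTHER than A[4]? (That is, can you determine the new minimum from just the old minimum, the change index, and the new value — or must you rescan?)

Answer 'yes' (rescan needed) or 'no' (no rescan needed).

Answer: yes

Derivation:
Old min = -20 at index 4
Change at index 4: -20 -> 47
Index 4 WAS the min and new value 47 > old min -20. Must rescan other elements to find the new min.
Needs rescan: yes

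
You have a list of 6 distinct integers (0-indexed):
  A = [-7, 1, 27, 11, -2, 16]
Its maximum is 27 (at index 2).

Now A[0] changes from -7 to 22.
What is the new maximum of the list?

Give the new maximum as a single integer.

Answer: 27

Derivation:
Old max = 27 (at index 2)
Change: A[0] -7 -> 22
Changed element was NOT the old max.
  New max = max(old_max, new_val) = max(27, 22) = 27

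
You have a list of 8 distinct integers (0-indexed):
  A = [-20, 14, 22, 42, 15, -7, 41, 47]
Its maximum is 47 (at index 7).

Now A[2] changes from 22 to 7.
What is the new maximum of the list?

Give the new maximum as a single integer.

Old max = 47 (at index 7)
Change: A[2] 22 -> 7
Changed element was NOT the old max.
  New max = max(old_max, new_val) = max(47, 7) = 47

Answer: 47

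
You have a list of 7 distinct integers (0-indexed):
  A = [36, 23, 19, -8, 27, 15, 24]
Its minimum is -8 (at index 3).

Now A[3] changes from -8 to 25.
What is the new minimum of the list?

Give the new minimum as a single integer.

Old min = -8 (at index 3)
Change: A[3] -8 -> 25
Changed element WAS the min. Need to check: is 25 still <= all others?
  Min of remaining elements: 15
  New min = min(25, 15) = 15

Answer: 15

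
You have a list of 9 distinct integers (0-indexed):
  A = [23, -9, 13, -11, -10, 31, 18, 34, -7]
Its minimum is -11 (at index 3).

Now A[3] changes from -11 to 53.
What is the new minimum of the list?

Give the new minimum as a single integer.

Old min = -11 (at index 3)
Change: A[3] -11 -> 53
Changed element WAS the min. Need to check: is 53 still <= all others?
  Min of remaining elements: -10
  New min = min(53, -10) = -10

Answer: -10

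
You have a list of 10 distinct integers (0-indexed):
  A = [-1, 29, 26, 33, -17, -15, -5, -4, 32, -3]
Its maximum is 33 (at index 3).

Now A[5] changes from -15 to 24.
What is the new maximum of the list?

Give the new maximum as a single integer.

Answer: 33

Derivation:
Old max = 33 (at index 3)
Change: A[5] -15 -> 24
Changed element was NOT the old max.
  New max = max(old_max, new_val) = max(33, 24) = 33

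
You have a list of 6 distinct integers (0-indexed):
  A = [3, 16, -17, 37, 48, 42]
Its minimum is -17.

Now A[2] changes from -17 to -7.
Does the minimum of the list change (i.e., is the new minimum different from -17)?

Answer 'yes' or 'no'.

Old min = -17
Change: A[2] -17 -> -7
Changed element was the min; new min must be rechecked.
New min = -7; changed? yes

Answer: yes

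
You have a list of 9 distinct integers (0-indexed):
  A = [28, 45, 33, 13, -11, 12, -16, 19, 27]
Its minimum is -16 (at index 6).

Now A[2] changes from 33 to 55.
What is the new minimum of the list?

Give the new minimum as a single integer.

Old min = -16 (at index 6)
Change: A[2] 33 -> 55
Changed element was NOT the old min.
  New min = min(old_min, new_val) = min(-16, 55) = -16

Answer: -16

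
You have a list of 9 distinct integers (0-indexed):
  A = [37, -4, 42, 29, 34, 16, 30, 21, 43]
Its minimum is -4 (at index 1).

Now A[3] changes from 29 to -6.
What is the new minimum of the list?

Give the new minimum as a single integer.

Old min = -4 (at index 1)
Change: A[3] 29 -> -6
Changed element was NOT the old min.
  New min = min(old_min, new_val) = min(-4, -6) = -6

Answer: -6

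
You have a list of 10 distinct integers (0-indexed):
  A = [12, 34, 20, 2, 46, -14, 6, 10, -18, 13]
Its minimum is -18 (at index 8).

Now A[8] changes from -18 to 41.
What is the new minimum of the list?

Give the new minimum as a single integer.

Answer: -14

Derivation:
Old min = -18 (at index 8)
Change: A[8] -18 -> 41
Changed element WAS the min. Need to check: is 41 still <= all others?
  Min of remaining elements: -14
  New min = min(41, -14) = -14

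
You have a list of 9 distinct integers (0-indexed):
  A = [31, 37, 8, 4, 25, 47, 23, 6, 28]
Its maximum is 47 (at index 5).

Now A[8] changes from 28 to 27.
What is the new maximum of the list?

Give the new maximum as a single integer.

Old max = 47 (at index 5)
Change: A[8] 28 -> 27
Changed element was NOT the old max.
  New max = max(old_max, new_val) = max(47, 27) = 47

Answer: 47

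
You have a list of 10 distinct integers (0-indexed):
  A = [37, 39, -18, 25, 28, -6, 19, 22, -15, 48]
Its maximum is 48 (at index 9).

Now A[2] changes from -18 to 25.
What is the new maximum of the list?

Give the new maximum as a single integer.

Old max = 48 (at index 9)
Change: A[2] -18 -> 25
Changed element was NOT the old max.
  New max = max(old_max, new_val) = max(48, 25) = 48

Answer: 48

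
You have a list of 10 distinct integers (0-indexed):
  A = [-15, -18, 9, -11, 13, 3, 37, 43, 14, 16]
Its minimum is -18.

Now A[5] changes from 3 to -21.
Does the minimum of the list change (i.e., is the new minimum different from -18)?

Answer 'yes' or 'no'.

Old min = -18
Change: A[5] 3 -> -21
Changed element was NOT the min; min changes only if -21 < -18.
New min = -21; changed? yes

Answer: yes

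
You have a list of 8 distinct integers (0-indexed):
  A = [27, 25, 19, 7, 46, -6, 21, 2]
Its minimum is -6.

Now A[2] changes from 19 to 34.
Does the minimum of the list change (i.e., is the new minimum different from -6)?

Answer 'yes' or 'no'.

Answer: no

Derivation:
Old min = -6
Change: A[2] 19 -> 34
Changed element was NOT the min; min changes only if 34 < -6.
New min = -6; changed? no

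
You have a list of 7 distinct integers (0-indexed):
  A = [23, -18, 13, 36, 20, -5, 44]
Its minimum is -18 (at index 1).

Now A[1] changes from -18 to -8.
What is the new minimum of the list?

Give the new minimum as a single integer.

Answer: -8

Derivation:
Old min = -18 (at index 1)
Change: A[1] -18 -> -8
Changed element WAS the min. Need to check: is -8 still <= all others?
  Min of remaining elements: -5
  New min = min(-8, -5) = -8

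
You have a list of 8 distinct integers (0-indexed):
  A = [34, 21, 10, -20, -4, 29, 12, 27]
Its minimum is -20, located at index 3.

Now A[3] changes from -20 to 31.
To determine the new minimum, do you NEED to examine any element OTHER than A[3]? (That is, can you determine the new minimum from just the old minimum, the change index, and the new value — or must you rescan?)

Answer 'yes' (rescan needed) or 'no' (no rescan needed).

Old min = -20 at index 3
Change at index 3: -20 -> 31
Index 3 WAS the min and new value 31 > old min -20. Must rescan other elements to find the new min.
Needs rescan: yes

Answer: yes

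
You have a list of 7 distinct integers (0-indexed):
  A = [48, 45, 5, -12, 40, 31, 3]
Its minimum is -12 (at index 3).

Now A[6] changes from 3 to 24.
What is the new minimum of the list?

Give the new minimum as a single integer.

Old min = -12 (at index 3)
Change: A[6] 3 -> 24
Changed element was NOT the old min.
  New min = min(old_min, new_val) = min(-12, 24) = -12

Answer: -12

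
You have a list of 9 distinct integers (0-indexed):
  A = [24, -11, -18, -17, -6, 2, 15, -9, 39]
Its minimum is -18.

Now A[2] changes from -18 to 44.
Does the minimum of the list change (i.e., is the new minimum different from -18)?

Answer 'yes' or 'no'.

Old min = -18
Change: A[2] -18 -> 44
Changed element was the min; new min must be rechecked.
New min = -17; changed? yes

Answer: yes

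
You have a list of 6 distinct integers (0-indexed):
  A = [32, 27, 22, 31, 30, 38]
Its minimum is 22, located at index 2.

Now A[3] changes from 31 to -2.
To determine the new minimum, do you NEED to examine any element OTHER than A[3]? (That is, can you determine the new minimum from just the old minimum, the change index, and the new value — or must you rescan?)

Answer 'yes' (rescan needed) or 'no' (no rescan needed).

Answer: no

Derivation:
Old min = 22 at index 2
Change at index 3: 31 -> -2
Index 3 was NOT the min. New min = min(22, -2). No rescan of other elements needed.
Needs rescan: no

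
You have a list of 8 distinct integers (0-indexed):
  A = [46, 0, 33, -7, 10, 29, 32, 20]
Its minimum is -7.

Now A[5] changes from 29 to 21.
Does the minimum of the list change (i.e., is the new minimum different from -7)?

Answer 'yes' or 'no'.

Answer: no

Derivation:
Old min = -7
Change: A[5] 29 -> 21
Changed element was NOT the min; min changes only if 21 < -7.
New min = -7; changed? no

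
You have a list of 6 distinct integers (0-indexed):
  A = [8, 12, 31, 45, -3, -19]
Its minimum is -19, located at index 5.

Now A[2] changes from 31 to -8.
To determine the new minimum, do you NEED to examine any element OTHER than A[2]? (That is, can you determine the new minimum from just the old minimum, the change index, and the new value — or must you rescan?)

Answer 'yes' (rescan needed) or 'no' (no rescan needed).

Old min = -19 at index 5
Change at index 2: 31 -> -8
Index 2 was NOT the min. New min = min(-19, -8). No rescan of other elements needed.
Needs rescan: no

Answer: no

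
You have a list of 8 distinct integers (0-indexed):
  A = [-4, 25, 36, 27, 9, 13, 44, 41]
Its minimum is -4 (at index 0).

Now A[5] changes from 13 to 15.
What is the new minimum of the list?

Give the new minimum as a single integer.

Answer: -4

Derivation:
Old min = -4 (at index 0)
Change: A[5] 13 -> 15
Changed element was NOT the old min.
  New min = min(old_min, new_val) = min(-4, 15) = -4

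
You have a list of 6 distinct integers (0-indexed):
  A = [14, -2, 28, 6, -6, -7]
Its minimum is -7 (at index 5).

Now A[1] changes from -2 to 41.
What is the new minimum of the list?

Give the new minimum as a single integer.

Answer: -7

Derivation:
Old min = -7 (at index 5)
Change: A[1] -2 -> 41
Changed element was NOT the old min.
  New min = min(old_min, new_val) = min(-7, 41) = -7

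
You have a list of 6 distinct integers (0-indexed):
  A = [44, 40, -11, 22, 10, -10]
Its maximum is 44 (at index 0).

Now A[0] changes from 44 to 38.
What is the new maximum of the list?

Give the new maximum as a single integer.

Old max = 44 (at index 0)
Change: A[0] 44 -> 38
Changed element WAS the max -> may need rescan.
  Max of remaining elements: 40
  New max = max(38, 40) = 40

Answer: 40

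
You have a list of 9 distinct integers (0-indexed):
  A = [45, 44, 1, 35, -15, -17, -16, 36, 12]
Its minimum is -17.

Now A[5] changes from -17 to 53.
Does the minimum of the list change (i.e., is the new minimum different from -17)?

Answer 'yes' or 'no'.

Answer: yes

Derivation:
Old min = -17
Change: A[5] -17 -> 53
Changed element was the min; new min must be rechecked.
New min = -16; changed? yes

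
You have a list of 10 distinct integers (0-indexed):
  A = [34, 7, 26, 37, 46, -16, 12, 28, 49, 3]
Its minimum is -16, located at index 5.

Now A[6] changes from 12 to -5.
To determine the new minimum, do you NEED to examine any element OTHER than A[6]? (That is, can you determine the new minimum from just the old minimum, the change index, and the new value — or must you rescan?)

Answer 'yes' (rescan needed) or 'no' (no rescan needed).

Old min = -16 at index 5
Change at index 6: 12 -> -5
Index 6 was NOT the min. New min = min(-16, -5). No rescan of other elements needed.
Needs rescan: no

Answer: no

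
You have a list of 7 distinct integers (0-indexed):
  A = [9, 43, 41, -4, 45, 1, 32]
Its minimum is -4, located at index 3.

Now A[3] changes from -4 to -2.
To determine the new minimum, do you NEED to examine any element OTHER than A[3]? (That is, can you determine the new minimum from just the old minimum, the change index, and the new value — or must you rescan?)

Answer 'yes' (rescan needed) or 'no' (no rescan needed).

Old min = -4 at index 3
Change at index 3: -4 -> -2
Index 3 WAS the min and new value -2 > old min -4. Must rescan other elements to find the new min.
Needs rescan: yes

Answer: yes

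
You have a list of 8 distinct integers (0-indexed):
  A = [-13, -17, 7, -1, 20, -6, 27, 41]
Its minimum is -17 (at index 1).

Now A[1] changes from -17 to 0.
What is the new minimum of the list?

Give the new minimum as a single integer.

Old min = -17 (at index 1)
Change: A[1] -17 -> 0
Changed element WAS the min. Need to check: is 0 still <= all others?
  Min of remaining elements: -13
  New min = min(0, -13) = -13

Answer: -13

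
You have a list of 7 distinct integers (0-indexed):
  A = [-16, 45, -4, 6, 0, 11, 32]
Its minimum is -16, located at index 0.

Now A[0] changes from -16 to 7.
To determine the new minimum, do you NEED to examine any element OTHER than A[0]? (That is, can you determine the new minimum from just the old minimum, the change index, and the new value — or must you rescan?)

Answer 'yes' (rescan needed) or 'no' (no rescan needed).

Old min = -16 at index 0
Change at index 0: -16 -> 7
Index 0 WAS the min and new value 7 > old min -16. Must rescan other elements to find the new min.
Needs rescan: yes

Answer: yes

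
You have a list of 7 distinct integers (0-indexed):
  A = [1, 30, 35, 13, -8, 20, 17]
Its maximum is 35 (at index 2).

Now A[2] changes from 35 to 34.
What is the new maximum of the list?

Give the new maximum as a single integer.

Answer: 34

Derivation:
Old max = 35 (at index 2)
Change: A[2] 35 -> 34
Changed element WAS the max -> may need rescan.
  Max of remaining elements: 30
  New max = max(34, 30) = 34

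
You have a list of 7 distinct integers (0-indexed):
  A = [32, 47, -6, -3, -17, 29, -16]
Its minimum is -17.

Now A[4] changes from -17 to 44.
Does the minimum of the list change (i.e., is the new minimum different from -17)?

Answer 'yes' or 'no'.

Answer: yes

Derivation:
Old min = -17
Change: A[4] -17 -> 44
Changed element was the min; new min must be rechecked.
New min = -16; changed? yes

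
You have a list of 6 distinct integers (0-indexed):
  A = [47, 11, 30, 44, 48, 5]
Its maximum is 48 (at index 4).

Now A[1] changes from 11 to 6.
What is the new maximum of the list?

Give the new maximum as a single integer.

Answer: 48

Derivation:
Old max = 48 (at index 4)
Change: A[1] 11 -> 6
Changed element was NOT the old max.
  New max = max(old_max, new_val) = max(48, 6) = 48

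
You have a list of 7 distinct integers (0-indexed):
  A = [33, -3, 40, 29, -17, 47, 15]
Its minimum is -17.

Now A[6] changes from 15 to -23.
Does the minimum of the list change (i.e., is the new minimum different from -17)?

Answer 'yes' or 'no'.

Old min = -17
Change: A[6] 15 -> -23
Changed element was NOT the min; min changes only if -23 < -17.
New min = -23; changed? yes

Answer: yes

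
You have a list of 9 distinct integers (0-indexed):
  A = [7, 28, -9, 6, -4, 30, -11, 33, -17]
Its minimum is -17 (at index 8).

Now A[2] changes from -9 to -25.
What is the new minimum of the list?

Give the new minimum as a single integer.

Old min = -17 (at index 8)
Change: A[2] -9 -> -25
Changed element was NOT the old min.
  New min = min(old_min, new_val) = min(-17, -25) = -25

Answer: -25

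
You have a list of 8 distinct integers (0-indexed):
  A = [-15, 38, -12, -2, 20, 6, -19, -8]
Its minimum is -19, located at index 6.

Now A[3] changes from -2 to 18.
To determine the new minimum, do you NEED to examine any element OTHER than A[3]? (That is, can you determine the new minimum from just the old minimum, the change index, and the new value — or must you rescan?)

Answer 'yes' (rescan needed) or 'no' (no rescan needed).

Old min = -19 at index 6
Change at index 3: -2 -> 18
Index 3 was NOT the min. New min = min(-19, 18). No rescan of other elements needed.
Needs rescan: no

Answer: no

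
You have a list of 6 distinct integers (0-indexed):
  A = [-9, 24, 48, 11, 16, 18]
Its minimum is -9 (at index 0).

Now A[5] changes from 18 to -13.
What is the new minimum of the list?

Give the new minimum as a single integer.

Old min = -9 (at index 0)
Change: A[5] 18 -> -13
Changed element was NOT the old min.
  New min = min(old_min, new_val) = min(-9, -13) = -13

Answer: -13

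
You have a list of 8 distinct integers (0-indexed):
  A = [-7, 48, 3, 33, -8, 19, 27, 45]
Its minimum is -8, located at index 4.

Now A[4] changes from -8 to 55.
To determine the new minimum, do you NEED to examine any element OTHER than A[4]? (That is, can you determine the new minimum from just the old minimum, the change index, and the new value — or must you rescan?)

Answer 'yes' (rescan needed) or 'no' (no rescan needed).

Answer: yes

Derivation:
Old min = -8 at index 4
Change at index 4: -8 -> 55
Index 4 WAS the min and new value 55 > old min -8. Must rescan other elements to find the new min.
Needs rescan: yes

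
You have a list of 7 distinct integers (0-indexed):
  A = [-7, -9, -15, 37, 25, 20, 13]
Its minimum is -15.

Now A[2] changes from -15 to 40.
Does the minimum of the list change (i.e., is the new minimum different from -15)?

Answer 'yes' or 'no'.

Answer: yes

Derivation:
Old min = -15
Change: A[2] -15 -> 40
Changed element was the min; new min must be rechecked.
New min = -9; changed? yes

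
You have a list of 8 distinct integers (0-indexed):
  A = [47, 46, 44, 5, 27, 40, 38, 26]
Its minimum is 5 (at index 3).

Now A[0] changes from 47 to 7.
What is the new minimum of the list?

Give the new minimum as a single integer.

Old min = 5 (at index 3)
Change: A[0] 47 -> 7
Changed element was NOT the old min.
  New min = min(old_min, new_val) = min(5, 7) = 5

Answer: 5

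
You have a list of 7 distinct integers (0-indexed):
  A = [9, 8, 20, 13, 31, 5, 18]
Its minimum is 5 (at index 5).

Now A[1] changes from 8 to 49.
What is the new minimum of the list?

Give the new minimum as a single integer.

Answer: 5

Derivation:
Old min = 5 (at index 5)
Change: A[1] 8 -> 49
Changed element was NOT the old min.
  New min = min(old_min, new_val) = min(5, 49) = 5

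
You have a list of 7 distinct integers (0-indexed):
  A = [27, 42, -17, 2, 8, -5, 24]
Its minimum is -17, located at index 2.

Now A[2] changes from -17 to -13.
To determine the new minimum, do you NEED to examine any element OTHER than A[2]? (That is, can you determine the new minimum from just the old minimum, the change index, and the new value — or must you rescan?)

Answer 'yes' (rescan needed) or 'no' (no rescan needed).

Answer: yes

Derivation:
Old min = -17 at index 2
Change at index 2: -17 -> -13
Index 2 WAS the min and new value -13 > old min -17. Must rescan other elements to find the new min.
Needs rescan: yes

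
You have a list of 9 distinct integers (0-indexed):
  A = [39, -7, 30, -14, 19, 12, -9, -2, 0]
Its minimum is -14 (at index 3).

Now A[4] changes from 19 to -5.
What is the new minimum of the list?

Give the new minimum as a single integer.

Old min = -14 (at index 3)
Change: A[4] 19 -> -5
Changed element was NOT the old min.
  New min = min(old_min, new_val) = min(-14, -5) = -14

Answer: -14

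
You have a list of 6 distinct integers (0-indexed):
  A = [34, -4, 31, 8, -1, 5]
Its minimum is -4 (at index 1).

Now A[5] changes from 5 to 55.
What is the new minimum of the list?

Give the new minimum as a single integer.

Old min = -4 (at index 1)
Change: A[5] 5 -> 55
Changed element was NOT the old min.
  New min = min(old_min, new_val) = min(-4, 55) = -4

Answer: -4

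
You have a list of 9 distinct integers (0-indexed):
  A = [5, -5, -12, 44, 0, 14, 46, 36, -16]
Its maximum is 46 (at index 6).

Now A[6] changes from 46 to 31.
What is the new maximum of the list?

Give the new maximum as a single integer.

Answer: 44

Derivation:
Old max = 46 (at index 6)
Change: A[6] 46 -> 31
Changed element WAS the max -> may need rescan.
  Max of remaining elements: 44
  New max = max(31, 44) = 44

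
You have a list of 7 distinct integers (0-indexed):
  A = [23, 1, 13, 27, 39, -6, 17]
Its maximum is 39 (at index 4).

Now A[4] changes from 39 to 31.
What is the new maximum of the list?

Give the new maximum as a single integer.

Old max = 39 (at index 4)
Change: A[4] 39 -> 31
Changed element WAS the max -> may need rescan.
  Max of remaining elements: 27
  New max = max(31, 27) = 31

Answer: 31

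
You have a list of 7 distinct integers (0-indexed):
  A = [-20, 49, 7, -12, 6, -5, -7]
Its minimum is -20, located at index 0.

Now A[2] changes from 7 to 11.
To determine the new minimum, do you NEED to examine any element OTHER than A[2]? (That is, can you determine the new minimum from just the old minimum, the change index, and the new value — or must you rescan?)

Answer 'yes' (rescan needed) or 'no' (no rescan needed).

Old min = -20 at index 0
Change at index 2: 7 -> 11
Index 2 was NOT the min. New min = min(-20, 11). No rescan of other elements needed.
Needs rescan: no

Answer: no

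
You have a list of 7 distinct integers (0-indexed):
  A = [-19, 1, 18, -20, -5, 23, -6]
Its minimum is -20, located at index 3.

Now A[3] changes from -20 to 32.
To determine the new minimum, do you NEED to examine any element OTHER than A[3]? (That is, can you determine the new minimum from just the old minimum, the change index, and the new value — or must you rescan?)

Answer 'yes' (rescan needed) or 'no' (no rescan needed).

Old min = -20 at index 3
Change at index 3: -20 -> 32
Index 3 WAS the min and new value 32 > old min -20. Must rescan other elements to find the new min.
Needs rescan: yes

Answer: yes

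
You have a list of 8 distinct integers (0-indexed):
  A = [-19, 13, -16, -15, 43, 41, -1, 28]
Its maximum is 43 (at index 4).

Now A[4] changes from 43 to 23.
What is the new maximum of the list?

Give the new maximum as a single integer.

Answer: 41

Derivation:
Old max = 43 (at index 4)
Change: A[4] 43 -> 23
Changed element WAS the max -> may need rescan.
  Max of remaining elements: 41
  New max = max(23, 41) = 41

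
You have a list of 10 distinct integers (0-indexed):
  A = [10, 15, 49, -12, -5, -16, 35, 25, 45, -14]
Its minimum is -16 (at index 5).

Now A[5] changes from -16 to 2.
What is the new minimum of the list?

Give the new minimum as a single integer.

Answer: -14

Derivation:
Old min = -16 (at index 5)
Change: A[5] -16 -> 2
Changed element WAS the min. Need to check: is 2 still <= all others?
  Min of remaining elements: -14
  New min = min(2, -14) = -14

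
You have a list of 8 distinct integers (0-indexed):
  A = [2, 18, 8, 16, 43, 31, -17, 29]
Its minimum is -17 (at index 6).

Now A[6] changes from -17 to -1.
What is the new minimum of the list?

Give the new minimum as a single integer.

Answer: -1

Derivation:
Old min = -17 (at index 6)
Change: A[6] -17 -> -1
Changed element WAS the min. Need to check: is -1 still <= all others?
  Min of remaining elements: 2
  New min = min(-1, 2) = -1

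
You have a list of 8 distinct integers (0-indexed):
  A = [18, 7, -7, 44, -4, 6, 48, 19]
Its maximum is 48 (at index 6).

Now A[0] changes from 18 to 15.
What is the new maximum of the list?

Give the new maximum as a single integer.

Old max = 48 (at index 6)
Change: A[0] 18 -> 15
Changed element was NOT the old max.
  New max = max(old_max, new_val) = max(48, 15) = 48

Answer: 48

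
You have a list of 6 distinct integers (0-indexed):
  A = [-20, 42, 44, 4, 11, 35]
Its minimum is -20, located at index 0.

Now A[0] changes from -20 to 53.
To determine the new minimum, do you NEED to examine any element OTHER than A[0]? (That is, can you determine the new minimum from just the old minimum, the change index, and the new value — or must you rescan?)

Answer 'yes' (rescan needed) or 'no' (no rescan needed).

Old min = -20 at index 0
Change at index 0: -20 -> 53
Index 0 WAS the min and new value 53 > old min -20. Must rescan other elements to find the new min.
Needs rescan: yes

Answer: yes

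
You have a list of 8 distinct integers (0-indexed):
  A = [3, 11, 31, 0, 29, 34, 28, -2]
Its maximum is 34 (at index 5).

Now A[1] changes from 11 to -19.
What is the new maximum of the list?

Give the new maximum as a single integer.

Old max = 34 (at index 5)
Change: A[1] 11 -> -19
Changed element was NOT the old max.
  New max = max(old_max, new_val) = max(34, -19) = 34

Answer: 34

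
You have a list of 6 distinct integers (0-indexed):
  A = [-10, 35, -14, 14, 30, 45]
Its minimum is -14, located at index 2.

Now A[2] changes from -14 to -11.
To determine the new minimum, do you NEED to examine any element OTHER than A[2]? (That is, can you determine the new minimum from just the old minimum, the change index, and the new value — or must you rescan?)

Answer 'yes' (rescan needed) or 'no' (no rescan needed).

Answer: yes

Derivation:
Old min = -14 at index 2
Change at index 2: -14 -> -11
Index 2 WAS the min and new value -11 > old min -14. Must rescan other elements to find the new min.
Needs rescan: yes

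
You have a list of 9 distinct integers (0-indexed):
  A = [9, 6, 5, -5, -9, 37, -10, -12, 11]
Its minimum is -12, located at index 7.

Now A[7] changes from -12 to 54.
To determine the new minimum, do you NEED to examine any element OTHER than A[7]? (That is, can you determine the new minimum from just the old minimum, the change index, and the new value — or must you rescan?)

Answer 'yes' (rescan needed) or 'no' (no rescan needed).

Old min = -12 at index 7
Change at index 7: -12 -> 54
Index 7 WAS the min and new value 54 > old min -12. Must rescan other elements to find the new min.
Needs rescan: yes

Answer: yes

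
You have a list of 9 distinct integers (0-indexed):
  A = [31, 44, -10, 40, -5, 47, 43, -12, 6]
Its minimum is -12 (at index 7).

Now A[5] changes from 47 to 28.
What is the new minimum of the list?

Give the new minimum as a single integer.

Answer: -12

Derivation:
Old min = -12 (at index 7)
Change: A[5] 47 -> 28
Changed element was NOT the old min.
  New min = min(old_min, new_val) = min(-12, 28) = -12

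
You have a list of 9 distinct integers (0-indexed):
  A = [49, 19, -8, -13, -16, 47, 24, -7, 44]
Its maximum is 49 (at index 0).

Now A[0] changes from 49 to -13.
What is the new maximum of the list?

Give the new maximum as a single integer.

Answer: 47

Derivation:
Old max = 49 (at index 0)
Change: A[0] 49 -> -13
Changed element WAS the max -> may need rescan.
  Max of remaining elements: 47
  New max = max(-13, 47) = 47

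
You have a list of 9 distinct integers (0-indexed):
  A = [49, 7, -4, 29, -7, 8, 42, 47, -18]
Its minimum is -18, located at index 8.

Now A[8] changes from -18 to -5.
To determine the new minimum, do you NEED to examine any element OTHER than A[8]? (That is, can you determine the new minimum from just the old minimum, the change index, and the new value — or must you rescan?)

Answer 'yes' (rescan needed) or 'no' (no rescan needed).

Old min = -18 at index 8
Change at index 8: -18 -> -5
Index 8 WAS the min and new value -5 > old min -18. Must rescan other elements to find the new min.
Needs rescan: yes

Answer: yes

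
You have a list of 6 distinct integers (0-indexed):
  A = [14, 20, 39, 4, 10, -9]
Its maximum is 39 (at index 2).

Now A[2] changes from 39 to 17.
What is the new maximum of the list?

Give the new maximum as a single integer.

Old max = 39 (at index 2)
Change: A[2] 39 -> 17
Changed element WAS the max -> may need rescan.
  Max of remaining elements: 20
  New max = max(17, 20) = 20

Answer: 20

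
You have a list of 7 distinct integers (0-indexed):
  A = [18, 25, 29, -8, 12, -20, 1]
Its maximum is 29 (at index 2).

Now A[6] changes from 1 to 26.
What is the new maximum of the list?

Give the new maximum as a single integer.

Answer: 29

Derivation:
Old max = 29 (at index 2)
Change: A[6] 1 -> 26
Changed element was NOT the old max.
  New max = max(old_max, new_val) = max(29, 26) = 29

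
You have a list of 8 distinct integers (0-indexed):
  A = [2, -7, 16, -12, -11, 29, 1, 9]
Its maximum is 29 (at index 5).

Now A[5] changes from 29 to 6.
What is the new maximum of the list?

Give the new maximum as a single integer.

Old max = 29 (at index 5)
Change: A[5] 29 -> 6
Changed element WAS the max -> may need rescan.
  Max of remaining elements: 16
  New max = max(6, 16) = 16

Answer: 16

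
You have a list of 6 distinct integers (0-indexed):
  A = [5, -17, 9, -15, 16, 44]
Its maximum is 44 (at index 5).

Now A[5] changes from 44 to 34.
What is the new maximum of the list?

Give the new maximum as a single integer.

Old max = 44 (at index 5)
Change: A[5] 44 -> 34
Changed element WAS the max -> may need rescan.
  Max of remaining elements: 16
  New max = max(34, 16) = 34

Answer: 34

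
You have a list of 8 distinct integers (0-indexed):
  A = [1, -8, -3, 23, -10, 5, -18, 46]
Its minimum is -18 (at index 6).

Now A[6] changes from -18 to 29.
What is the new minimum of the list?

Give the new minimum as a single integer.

Old min = -18 (at index 6)
Change: A[6] -18 -> 29
Changed element WAS the min. Need to check: is 29 still <= all others?
  Min of remaining elements: -10
  New min = min(29, -10) = -10

Answer: -10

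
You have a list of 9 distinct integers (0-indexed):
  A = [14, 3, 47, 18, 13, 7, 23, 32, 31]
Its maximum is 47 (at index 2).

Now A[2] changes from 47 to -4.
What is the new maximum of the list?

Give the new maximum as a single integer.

Old max = 47 (at index 2)
Change: A[2] 47 -> -4
Changed element WAS the max -> may need rescan.
  Max of remaining elements: 32
  New max = max(-4, 32) = 32

Answer: 32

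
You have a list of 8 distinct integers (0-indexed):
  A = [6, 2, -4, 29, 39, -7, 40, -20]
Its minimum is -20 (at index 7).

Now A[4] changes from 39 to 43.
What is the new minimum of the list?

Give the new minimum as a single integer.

Answer: -20

Derivation:
Old min = -20 (at index 7)
Change: A[4] 39 -> 43
Changed element was NOT the old min.
  New min = min(old_min, new_val) = min(-20, 43) = -20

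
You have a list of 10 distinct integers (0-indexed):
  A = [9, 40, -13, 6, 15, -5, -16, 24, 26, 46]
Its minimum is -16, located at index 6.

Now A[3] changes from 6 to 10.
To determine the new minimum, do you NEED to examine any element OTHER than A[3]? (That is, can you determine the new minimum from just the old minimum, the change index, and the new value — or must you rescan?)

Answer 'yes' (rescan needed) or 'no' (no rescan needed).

Old min = -16 at index 6
Change at index 3: 6 -> 10
Index 3 was NOT the min. New min = min(-16, 10). No rescan of other elements needed.
Needs rescan: no

Answer: no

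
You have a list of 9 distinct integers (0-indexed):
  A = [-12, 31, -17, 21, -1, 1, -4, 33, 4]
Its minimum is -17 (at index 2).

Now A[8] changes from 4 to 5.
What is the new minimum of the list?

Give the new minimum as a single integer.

Old min = -17 (at index 2)
Change: A[8] 4 -> 5
Changed element was NOT the old min.
  New min = min(old_min, new_val) = min(-17, 5) = -17

Answer: -17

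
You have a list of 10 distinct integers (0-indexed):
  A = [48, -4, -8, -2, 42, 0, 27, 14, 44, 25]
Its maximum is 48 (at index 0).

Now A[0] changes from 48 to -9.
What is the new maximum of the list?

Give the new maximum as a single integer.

Answer: 44

Derivation:
Old max = 48 (at index 0)
Change: A[0] 48 -> -9
Changed element WAS the max -> may need rescan.
  Max of remaining elements: 44
  New max = max(-9, 44) = 44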